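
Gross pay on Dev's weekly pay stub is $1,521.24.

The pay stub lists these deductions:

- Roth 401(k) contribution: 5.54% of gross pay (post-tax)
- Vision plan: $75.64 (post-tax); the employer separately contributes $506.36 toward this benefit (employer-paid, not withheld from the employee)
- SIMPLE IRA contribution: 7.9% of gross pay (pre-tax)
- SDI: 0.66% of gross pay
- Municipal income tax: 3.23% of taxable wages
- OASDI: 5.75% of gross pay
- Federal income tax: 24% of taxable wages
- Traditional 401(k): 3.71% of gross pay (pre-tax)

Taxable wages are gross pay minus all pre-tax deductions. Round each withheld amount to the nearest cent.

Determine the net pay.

$721.05

Traditional 401(k): $1,521.24 × 0.0371 = $56.44
SIMPLE IRA contribution: $1,521.24 × 0.079 = $120.18
Pre-tax total = $56.44 + $120.18 = $176.62
Taxable wages = $1,521.24 − $176.62 = $1,344.62
Federal income tax: $1,344.62 × 0.24 = $322.71
Municipal income tax: $1,344.62 × 0.0323 = $43.43
SDI: $1,521.24 × 0.0066 = $10.04
OASDI: $1,521.24 × 0.0575 = $87.47
Roth 401(k) contribution: $1,521.24 × 0.0554 = $84.28
Vision plan: $75.64
(Employer's $506.36 toward vision plan is not withheld from the employee.)
Total deductions = $56.44 + $120.18 + $322.71 + $43.43 + $10.04 + $87.47 + $84.28 + $75.64 = $800.19
Net pay = $1,521.24 − $800.19 = $721.05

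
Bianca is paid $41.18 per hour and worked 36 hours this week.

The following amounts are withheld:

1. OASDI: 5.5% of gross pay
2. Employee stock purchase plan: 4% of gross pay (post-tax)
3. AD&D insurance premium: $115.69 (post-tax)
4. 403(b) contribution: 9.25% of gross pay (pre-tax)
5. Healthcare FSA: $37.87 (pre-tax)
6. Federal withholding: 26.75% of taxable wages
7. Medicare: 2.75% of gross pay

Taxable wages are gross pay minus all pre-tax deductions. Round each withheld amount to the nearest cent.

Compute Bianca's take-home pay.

Gross pay: 36 × $41.18 = $1,482.48
Healthcare FSA: $37.87
403(b) contribution: $1,482.48 × 0.0925 = $137.13
Pre-tax total = $37.87 + $137.13 = $175.00
Taxable wages = $1,482.48 − $175.00 = $1,307.48
Federal withholding: $1,307.48 × 0.2675 = $349.75
Medicare: $1,482.48 × 0.0275 = $40.77
OASDI: $1,482.48 × 0.055 = $81.54
Employee stock purchase plan: $1,482.48 × 0.04 = $59.30
AD&D insurance premium: $115.69
Total deductions = $37.87 + $137.13 + $349.75 + $40.77 + $81.54 + $59.30 + $115.69 = $822.05
Net pay = $1,482.48 − $822.05 = $660.43

$660.43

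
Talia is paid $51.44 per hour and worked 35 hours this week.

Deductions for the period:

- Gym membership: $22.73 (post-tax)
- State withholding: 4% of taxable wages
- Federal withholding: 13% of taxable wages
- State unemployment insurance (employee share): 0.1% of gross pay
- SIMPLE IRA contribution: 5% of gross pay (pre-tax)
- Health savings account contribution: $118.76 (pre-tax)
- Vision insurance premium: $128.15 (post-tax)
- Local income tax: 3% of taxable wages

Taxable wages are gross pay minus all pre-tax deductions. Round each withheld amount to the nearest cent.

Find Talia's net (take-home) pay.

$1,120.62

Gross pay: 35 × $51.44 = $1,800.40
Health savings account contribution: $118.76
SIMPLE IRA contribution: $1,800.40 × 0.05 = $90.02
Pre-tax total = $118.76 + $90.02 = $208.78
Taxable wages = $1,800.40 − $208.78 = $1,591.62
State withholding: $1,591.62 × 0.04 = $63.66
Federal withholding: $1,591.62 × 0.13 = $206.91
Local income tax: $1,591.62 × 0.03 = $47.75
State unemployment insurance (employee share): $1,800.40 × 0.001 = $1.80
Gym membership: $22.73
Vision insurance premium: $128.15
Total deductions = $118.76 + $90.02 + $63.66 + $206.91 + $47.75 + $1.80 + $22.73 + $128.15 = $679.78
Net pay = $1,800.40 − $679.78 = $1,120.62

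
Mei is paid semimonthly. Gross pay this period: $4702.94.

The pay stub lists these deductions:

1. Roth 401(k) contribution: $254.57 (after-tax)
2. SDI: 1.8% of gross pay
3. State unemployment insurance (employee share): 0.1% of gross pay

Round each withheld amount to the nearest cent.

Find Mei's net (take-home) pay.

State unemployment insurance (employee share): $4702.94 × 0.001 = $4.70
SDI: $4702.94 × 0.018 = $84.65
Roth 401(k) contribution: $254.57
Total deductions = $4.70 + $84.65 + $254.57 = $343.92
Net pay = $4702.94 − $343.92 = $4359.02

$4359.02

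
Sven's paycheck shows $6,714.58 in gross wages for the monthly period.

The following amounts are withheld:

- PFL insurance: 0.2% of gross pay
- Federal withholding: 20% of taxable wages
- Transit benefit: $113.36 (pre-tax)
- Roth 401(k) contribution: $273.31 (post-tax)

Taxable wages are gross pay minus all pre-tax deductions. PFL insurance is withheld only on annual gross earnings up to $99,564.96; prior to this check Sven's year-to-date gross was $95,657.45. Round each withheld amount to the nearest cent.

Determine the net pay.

Transit benefit: $113.36
Taxable wages = $6,714.58 − $113.36 = $6,601.22
Federal withholding: $6,601.22 × 0.2 = $1,320.24
PFL insurance: only $99,564.96 − $95,657.45 = $3,907.51 of this check is subject → $3,907.51 × 0.002 = $7.82
Roth 401(k) contribution: $273.31
Total deductions = $113.36 + $1,320.24 + $7.82 + $273.31 = $1,714.73
Net pay = $6,714.58 − $1,714.73 = $4,999.85

$4,999.85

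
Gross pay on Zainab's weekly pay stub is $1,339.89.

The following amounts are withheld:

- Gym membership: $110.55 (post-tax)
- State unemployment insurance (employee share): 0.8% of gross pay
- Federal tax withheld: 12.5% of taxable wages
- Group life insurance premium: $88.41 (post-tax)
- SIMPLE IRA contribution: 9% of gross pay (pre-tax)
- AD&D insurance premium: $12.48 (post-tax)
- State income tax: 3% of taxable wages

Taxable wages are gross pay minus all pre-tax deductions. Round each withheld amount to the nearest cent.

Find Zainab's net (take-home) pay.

$808.15

SIMPLE IRA contribution: $1,339.89 × 0.09 = $120.59
Taxable wages = $1,339.89 − $120.59 = $1,219.30
State income tax: $1,219.30 × 0.03 = $36.58
Federal tax withheld: $1,219.30 × 0.125 = $152.41
State unemployment insurance (employee share): $1,339.89 × 0.008 = $10.72
Group life insurance premium: $88.41
Gym membership: $110.55
AD&D insurance premium: $12.48
Total deductions = $120.59 + $36.58 + $152.41 + $10.72 + $88.41 + $110.55 + $12.48 = $531.74
Net pay = $1,339.89 − $531.74 = $808.15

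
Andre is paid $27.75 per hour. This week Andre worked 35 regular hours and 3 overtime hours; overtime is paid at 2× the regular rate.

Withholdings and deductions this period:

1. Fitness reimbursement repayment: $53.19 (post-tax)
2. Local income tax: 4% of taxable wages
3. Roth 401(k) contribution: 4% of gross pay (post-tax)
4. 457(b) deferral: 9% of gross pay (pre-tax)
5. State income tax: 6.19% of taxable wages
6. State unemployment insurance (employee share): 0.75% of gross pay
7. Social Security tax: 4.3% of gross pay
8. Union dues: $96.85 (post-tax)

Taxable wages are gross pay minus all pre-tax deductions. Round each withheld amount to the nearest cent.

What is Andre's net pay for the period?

$676.85

Regular pay: 35 × $27.75 = $971.25
Overtime pay: 3 × $27.75 × 2 = $166.50
Gross pay = $971.25 + $166.50 = $1,137.75
457(b) deferral: $1,137.75 × 0.09 = $102.40
Taxable wages = $1,137.75 − $102.40 = $1,035.35
Local income tax: $1,035.35 × 0.04 = $41.41
State income tax: $1,035.35 × 0.0619 = $64.09
State unemployment insurance (employee share): $1,137.75 × 0.0075 = $8.53
Social Security tax: $1,137.75 × 0.043 = $48.92
Fitness reimbursement repayment: $53.19
Union dues: $96.85
Roth 401(k) contribution: $1,137.75 × 0.04 = $45.51
Total deductions = $102.40 + $41.41 + $64.09 + $8.53 + $48.92 + $53.19 + $96.85 + $45.51 = $460.90
Net pay = $1,137.75 − $460.90 = $676.85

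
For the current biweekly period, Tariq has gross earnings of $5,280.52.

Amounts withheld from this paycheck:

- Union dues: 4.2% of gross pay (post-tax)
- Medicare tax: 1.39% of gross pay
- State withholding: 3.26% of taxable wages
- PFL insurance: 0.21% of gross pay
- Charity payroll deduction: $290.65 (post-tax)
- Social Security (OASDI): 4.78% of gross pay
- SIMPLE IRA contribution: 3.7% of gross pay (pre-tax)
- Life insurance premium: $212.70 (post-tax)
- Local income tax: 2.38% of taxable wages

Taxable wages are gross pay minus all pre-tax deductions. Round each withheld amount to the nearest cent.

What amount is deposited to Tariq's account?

$3,736.30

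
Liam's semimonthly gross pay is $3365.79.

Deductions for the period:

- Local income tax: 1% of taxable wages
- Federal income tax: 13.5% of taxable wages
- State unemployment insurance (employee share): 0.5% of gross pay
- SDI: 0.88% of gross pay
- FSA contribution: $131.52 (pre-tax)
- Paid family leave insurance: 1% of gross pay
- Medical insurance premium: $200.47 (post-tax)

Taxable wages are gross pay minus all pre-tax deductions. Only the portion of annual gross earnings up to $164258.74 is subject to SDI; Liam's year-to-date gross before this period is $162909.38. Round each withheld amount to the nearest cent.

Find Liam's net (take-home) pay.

$2502.47

FSA contribution: $131.52
Taxable wages = $3365.79 − $131.52 = $3234.27
Federal income tax: $3234.27 × 0.135 = $436.63
Local income tax: $3234.27 × 0.01 = $32.34
State unemployment insurance (employee share): $3365.79 × 0.005 = $16.83
Paid family leave insurance: $3365.79 × 0.01 = $33.66
SDI: only $164258.74 − $162909.38 = $1349.36 of this check is subject → $1349.36 × 0.0088 = $11.87
Medical insurance premium: $200.47
Total deductions = $131.52 + $436.63 + $32.34 + $16.83 + $33.66 + $11.87 + $200.47 = $863.32
Net pay = $3365.79 − $863.32 = $2502.47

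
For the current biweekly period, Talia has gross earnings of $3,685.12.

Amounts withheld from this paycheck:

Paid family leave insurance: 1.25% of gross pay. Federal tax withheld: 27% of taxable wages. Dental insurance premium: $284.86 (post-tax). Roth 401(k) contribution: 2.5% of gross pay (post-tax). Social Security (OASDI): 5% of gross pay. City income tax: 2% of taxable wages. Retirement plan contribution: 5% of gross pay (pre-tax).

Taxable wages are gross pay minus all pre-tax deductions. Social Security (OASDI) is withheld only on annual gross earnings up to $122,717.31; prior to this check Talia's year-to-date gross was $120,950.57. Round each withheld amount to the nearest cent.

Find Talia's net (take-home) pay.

Retirement plan contribution: $3,685.12 × 0.05 = $184.26
Taxable wages = $3,685.12 − $184.26 = $3,500.86
City income tax: $3,500.86 × 0.02 = $70.02
Federal tax withheld: $3,500.86 × 0.27 = $945.23
Social Security (OASDI): only $122,717.31 − $120,950.57 = $1,766.74 of this check is subject → $1,766.74 × 0.05 = $88.34
Paid family leave insurance: $3,685.12 × 0.0125 = $46.06
Dental insurance premium: $284.86
Roth 401(k) contribution: $3,685.12 × 0.025 = $92.13
Total deductions = $184.26 + $70.02 + $945.23 + $88.34 + $46.06 + $284.86 + $92.13 = $1,710.90
Net pay = $3,685.12 − $1,710.90 = $1,974.22

$1,974.22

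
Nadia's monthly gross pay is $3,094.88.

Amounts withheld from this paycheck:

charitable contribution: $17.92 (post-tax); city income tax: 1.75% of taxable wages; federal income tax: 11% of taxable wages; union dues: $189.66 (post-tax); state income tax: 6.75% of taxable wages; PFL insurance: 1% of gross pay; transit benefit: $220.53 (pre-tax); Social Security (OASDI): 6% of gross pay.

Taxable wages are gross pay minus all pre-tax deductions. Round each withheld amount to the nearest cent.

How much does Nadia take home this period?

Transit benefit: $220.53
Taxable wages = $3,094.88 − $220.53 = $2,874.35
City income tax: $2,874.35 × 0.0175 = $50.30
Federal income tax: $2,874.35 × 0.11 = $316.18
State income tax: $2,874.35 × 0.0675 = $194.02
PFL insurance: $3,094.88 × 0.01 = $30.95
Social Security (OASDI): $3,094.88 × 0.06 = $185.69
Charitable contribution: $17.92
Union dues: $189.66
Total deductions = $220.53 + $50.30 + $316.18 + $194.02 + $30.95 + $185.69 + $17.92 + $189.66 = $1,205.25
Net pay = $3,094.88 − $1,205.25 = $1,889.63

$1,889.63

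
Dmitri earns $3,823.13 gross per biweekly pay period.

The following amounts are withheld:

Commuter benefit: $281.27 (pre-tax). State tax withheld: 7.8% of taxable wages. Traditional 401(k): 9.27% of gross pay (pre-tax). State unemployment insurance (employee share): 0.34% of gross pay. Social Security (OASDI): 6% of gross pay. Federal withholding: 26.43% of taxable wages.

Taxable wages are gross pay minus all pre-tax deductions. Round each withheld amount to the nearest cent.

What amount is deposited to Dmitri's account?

$1,854.00

Commuter benefit: $281.27
Traditional 401(k): $3,823.13 × 0.0927 = $354.40
Pre-tax total = $281.27 + $354.40 = $635.67
Taxable wages = $3,823.13 − $635.67 = $3,187.46
Federal withholding: $3,187.46 × 0.2643 = $842.45
State tax withheld: $3,187.46 × 0.078 = $248.62
Social Security (OASDI): $3,823.13 × 0.06 = $229.39
State unemployment insurance (employee share): $3,823.13 × 0.0034 = $13.00
Total deductions = $281.27 + $354.40 + $842.45 + $248.62 + $229.39 + $13.00 = $1,969.13
Net pay = $3,823.13 − $1,969.13 = $1,854.00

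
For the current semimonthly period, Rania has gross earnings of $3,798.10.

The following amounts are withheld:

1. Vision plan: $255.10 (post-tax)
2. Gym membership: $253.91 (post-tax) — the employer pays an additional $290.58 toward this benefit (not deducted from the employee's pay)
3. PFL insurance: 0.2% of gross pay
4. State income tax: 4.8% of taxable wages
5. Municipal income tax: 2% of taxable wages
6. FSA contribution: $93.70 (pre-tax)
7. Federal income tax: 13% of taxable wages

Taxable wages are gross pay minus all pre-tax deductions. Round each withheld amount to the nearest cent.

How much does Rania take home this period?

$2,454.32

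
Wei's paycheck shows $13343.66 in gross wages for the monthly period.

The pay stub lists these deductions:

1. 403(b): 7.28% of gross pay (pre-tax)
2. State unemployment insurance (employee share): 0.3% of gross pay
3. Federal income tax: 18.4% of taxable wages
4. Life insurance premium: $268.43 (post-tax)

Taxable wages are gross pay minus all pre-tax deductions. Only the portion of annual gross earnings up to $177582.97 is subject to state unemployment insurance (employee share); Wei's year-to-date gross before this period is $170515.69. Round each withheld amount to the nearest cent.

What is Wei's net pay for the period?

403(b): $13343.66 × 0.0728 = $971.42
Taxable wages = $13343.66 − $971.42 = $12372.24
Federal income tax: $12372.24 × 0.184 = $2276.49
State unemployment insurance (employee share): only $177582.97 − $170515.69 = $7067.28 of this check is subject → $7067.28 × 0.003 = $21.20
Life insurance premium: $268.43
Total deductions = $971.42 + $2276.49 + $21.20 + $268.43 = $3537.54
Net pay = $13343.66 − $3537.54 = $9806.12

$9806.12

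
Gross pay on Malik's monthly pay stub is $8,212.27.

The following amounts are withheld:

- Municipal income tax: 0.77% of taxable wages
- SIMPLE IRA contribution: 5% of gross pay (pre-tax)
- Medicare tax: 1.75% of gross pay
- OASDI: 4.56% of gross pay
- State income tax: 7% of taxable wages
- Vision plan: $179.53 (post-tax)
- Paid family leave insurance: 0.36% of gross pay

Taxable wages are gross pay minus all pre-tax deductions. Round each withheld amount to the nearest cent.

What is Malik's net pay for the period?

SIMPLE IRA contribution: $8,212.27 × 0.05 = $410.61
Taxable wages = $8,212.27 − $410.61 = $7,801.66
Municipal income tax: $7,801.66 × 0.0077 = $60.07
State income tax: $7,801.66 × 0.07 = $546.12
Paid family leave insurance: $8,212.27 × 0.0036 = $29.56
Medicare tax: $8,212.27 × 0.0175 = $143.71
OASDI: $8,212.27 × 0.0456 = $374.48
Vision plan: $179.53
Total deductions = $410.61 + $60.07 + $546.12 + $29.56 + $143.71 + $374.48 + $179.53 = $1,744.08
Net pay = $8,212.27 − $1,744.08 = $6,468.19

$6,468.19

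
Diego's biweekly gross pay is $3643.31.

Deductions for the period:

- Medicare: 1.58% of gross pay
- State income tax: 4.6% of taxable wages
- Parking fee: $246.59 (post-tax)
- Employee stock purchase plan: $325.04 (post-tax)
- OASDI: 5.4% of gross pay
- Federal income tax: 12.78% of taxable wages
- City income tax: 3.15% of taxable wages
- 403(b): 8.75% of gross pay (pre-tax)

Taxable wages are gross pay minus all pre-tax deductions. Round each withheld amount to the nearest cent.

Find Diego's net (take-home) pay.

403(b): $3643.31 × 0.0875 = $318.79
Taxable wages = $3643.31 − $318.79 = $3324.52
Federal income tax: $3324.52 × 0.1278 = $424.87
State income tax: $3324.52 × 0.046 = $152.93
City income tax: $3324.52 × 0.0315 = $104.72
Medicare: $3643.31 × 0.0158 = $57.56
OASDI: $3643.31 × 0.054 = $196.74
Employee stock purchase plan: $325.04
Parking fee: $246.59
Total deductions = $318.79 + $424.87 + $152.93 + $104.72 + $57.56 + $196.74 + $325.04 + $246.59 = $1827.24
Net pay = $3643.31 − $1827.24 = $1816.07

$1816.07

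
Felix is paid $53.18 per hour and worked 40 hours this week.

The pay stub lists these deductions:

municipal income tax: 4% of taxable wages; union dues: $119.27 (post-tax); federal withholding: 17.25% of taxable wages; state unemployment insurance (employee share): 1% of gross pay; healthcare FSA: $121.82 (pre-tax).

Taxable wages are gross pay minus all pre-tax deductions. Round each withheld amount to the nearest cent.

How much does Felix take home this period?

$1,438.69

Gross pay: 40 × $53.18 = $2,127.20
Healthcare FSA: $121.82
Taxable wages = $2,127.20 − $121.82 = $2,005.38
Federal withholding: $2,005.38 × 0.1725 = $345.93
Municipal income tax: $2,005.38 × 0.04 = $80.22
State unemployment insurance (employee share): $2,127.20 × 0.01 = $21.27
Union dues: $119.27
Total deductions = $121.82 + $345.93 + $80.22 + $21.27 + $119.27 = $688.51
Net pay = $2,127.20 − $688.51 = $1,438.69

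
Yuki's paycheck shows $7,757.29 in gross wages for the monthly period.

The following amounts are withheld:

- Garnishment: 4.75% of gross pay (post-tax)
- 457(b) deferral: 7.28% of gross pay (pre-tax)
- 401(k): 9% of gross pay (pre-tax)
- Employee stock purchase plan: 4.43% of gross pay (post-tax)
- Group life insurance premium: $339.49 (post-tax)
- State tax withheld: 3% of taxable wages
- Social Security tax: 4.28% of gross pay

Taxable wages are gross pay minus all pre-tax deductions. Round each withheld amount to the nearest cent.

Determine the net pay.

$4,915.95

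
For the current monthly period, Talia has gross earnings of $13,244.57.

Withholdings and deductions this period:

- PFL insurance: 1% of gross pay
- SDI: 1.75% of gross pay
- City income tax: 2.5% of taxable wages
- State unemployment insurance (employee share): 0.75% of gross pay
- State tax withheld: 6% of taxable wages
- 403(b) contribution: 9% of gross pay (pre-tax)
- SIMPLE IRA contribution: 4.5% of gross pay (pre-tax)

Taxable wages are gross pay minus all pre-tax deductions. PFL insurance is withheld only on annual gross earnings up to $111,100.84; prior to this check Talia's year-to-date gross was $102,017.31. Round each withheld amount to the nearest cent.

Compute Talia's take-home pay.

$10,060.80

SIMPLE IRA contribution: $13,244.57 × 0.045 = $596.01
403(b) contribution: $13,244.57 × 0.09 = $1,192.01
Pre-tax total = $596.01 + $1,192.01 = $1,788.02
Taxable wages = $13,244.57 − $1,788.02 = $11,456.55
State tax withheld: $11,456.55 × 0.06 = $687.39
City income tax: $11,456.55 × 0.025 = $286.41
PFL insurance: only $111,100.84 − $102,017.31 = $9,083.53 of this check is subject → $9,083.53 × 0.01 = $90.84
SDI: $13,244.57 × 0.0175 = $231.78
State unemployment insurance (employee share): $13,244.57 × 0.0075 = $99.33
Total deductions = $596.01 + $1,192.01 + $687.39 + $286.41 + $90.84 + $231.78 + $99.33 = $3,183.77
Net pay = $13,244.57 − $3,183.77 = $10,060.80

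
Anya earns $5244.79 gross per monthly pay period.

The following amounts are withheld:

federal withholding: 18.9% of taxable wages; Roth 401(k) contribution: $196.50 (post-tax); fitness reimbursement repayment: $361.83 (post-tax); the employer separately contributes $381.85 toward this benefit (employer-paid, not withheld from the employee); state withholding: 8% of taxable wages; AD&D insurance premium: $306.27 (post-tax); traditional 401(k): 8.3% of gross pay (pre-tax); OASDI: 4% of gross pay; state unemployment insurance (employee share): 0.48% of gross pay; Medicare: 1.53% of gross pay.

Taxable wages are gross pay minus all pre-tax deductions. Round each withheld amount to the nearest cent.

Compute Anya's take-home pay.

Traditional 401(k): $5244.79 × 0.083 = $435.32
Taxable wages = $5244.79 − $435.32 = $4809.47
State withholding: $4809.47 × 0.08 = $384.76
Federal withholding: $4809.47 × 0.189 = $908.99
State unemployment insurance (employee share): $5244.79 × 0.0048 = $25.17
Medicare: $5244.79 × 0.0153 = $80.25
OASDI: $5244.79 × 0.04 = $209.79
AD&D insurance premium: $306.27
Fitness reimbursement repayment: $361.83
Roth 401(k) contribution: $196.50
(Employer's $381.85 toward fitness reimbursement repayment is not withheld from the employee.)
Total deductions = $435.32 + $384.76 + $908.99 + $25.17 + $80.25 + $209.79 + $306.27 + $361.83 + $196.50 = $2908.88
Net pay = $5244.79 − $2908.88 = $2335.91

$2335.91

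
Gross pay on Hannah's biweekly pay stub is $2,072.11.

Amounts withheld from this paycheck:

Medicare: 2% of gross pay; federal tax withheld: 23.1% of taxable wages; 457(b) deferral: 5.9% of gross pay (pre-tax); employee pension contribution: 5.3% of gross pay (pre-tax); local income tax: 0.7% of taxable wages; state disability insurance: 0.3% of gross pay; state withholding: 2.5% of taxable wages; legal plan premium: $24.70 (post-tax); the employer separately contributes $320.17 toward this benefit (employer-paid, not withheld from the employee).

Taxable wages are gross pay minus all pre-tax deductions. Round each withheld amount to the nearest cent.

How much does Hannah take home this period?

$1,283.75

457(b) deferral: $2,072.11 × 0.059 = $122.25
Employee pension contribution: $2,072.11 × 0.053 = $109.82
Pre-tax total = $122.25 + $109.82 = $232.07
Taxable wages = $2,072.11 − $232.07 = $1,840.04
Local income tax: $1,840.04 × 0.007 = $12.88
State withholding: $1,840.04 × 0.025 = $46.00
Federal tax withheld: $1,840.04 × 0.231 = $425.05
Medicare: $2,072.11 × 0.02 = $41.44
State disability insurance: $2,072.11 × 0.003 = $6.22
Legal plan premium: $24.70
(Employer's $320.17 toward legal plan premium is not withheld from the employee.)
Total deductions = $122.25 + $109.82 + $12.88 + $46.00 + $425.05 + $41.44 + $6.22 + $24.70 = $788.36
Net pay = $2,072.11 − $788.36 = $1,283.75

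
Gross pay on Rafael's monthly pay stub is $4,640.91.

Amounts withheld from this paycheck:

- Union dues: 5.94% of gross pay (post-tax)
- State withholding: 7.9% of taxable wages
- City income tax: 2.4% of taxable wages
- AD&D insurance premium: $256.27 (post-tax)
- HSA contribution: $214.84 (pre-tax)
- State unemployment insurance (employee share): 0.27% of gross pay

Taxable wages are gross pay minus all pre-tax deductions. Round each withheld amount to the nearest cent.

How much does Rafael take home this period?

HSA contribution: $214.84
Taxable wages = $4,640.91 − $214.84 = $4,426.07
City income tax: $4,426.07 × 0.024 = $106.23
State withholding: $4,426.07 × 0.079 = $349.66
State unemployment insurance (employee share): $4,640.91 × 0.0027 = $12.53
AD&D insurance premium: $256.27
Union dues: $4,640.91 × 0.0594 = $275.67
Total deductions = $214.84 + $106.23 + $349.66 + $12.53 + $256.27 + $275.67 = $1,215.20
Net pay = $4,640.91 − $1,215.20 = $3,425.71

$3,425.71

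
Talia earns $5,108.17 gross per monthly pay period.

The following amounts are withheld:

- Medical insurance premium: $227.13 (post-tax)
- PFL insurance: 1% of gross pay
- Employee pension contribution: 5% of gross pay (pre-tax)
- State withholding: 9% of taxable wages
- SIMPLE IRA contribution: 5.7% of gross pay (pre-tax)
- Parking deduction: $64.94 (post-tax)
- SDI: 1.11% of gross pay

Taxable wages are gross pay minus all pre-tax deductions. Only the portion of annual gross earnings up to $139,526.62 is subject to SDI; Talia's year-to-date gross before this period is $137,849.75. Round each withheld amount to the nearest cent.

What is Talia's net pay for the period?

$3,789.29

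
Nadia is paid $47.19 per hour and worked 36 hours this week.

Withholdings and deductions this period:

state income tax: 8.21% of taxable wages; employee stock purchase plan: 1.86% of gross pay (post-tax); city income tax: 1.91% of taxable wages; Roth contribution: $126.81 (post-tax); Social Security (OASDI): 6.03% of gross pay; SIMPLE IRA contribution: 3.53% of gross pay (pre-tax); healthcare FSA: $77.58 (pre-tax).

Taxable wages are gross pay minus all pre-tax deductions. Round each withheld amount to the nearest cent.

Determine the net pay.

Gross pay: 36 × $47.19 = $1,698.84
Healthcare FSA: $77.58
SIMPLE IRA contribution: $1,698.84 × 0.0353 = $59.97
Pre-tax total = $77.58 + $59.97 = $137.55
Taxable wages = $1,698.84 − $137.55 = $1,561.29
State income tax: $1,561.29 × 0.0821 = $128.18
City income tax: $1,561.29 × 0.0191 = $29.82
Social Security (OASDI): $1,698.84 × 0.0603 = $102.44
Employee stock purchase plan: $1,698.84 × 0.0186 = $31.60
Roth contribution: $126.81
Total deductions = $77.58 + $59.97 + $128.18 + $29.82 + $102.44 + $31.60 + $126.81 = $556.40
Net pay = $1,698.84 − $556.40 = $1,142.44

$1,142.44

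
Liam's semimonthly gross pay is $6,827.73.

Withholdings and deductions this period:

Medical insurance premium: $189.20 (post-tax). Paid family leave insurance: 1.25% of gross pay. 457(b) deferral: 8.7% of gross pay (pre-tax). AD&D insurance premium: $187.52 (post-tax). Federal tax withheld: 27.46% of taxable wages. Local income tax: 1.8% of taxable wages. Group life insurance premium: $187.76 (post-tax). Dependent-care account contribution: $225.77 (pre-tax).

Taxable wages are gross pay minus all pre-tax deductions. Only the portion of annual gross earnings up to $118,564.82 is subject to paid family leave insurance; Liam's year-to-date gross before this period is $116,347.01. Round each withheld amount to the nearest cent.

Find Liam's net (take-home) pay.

$3,657.83

457(b) deferral: $6,827.73 × 0.087 = $594.01
Dependent-care account contribution: $225.77
Pre-tax total = $594.01 + $225.77 = $819.78
Taxable wages = $6,827.73 − $819.78 = $6,007.95
Local income tax: $6,007.95 × 0.018 = $108.14
Federal tax withheld: $6,007.95 × 0.2746 = $1,649.78
Paid family leave insurance: only $118,564.82 − $116,347.01 = $2,217.81 of this check is subject → $2,217.81 × 0.0125 = $27.72
Group life insurance premium: $187.76
Medical insurance premium: $189.20
AD&D insurance premium: $187.52
Total deductions = $594.01 + $225.77 + $108.14 + $1,649.78 + $27.72 + $187.76 + $189.20 + $187.52 = $3,169.90
Net pay = $6,827.73 − $3,169.90 = $3,657.83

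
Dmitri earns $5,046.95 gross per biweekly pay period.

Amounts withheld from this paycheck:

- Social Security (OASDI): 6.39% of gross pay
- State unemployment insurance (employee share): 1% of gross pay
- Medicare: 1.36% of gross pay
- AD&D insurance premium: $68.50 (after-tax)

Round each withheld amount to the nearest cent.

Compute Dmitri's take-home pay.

$4,536.84

Social Security (OASDI): $5,046.95 × 0.0639 = $322.50
State unemployment insurance (employee share): $5,046.95 × 0.01 = $50.47
Medicare: $5,046.95 × 0.0136 = $68.64
AD&D insurance premium: $68.50
Total deductions = $322.50 + $50.47 + $68.64 + $68.50 = $510.11
Net pay = $5,046.95 − $510.11 = $4,536.84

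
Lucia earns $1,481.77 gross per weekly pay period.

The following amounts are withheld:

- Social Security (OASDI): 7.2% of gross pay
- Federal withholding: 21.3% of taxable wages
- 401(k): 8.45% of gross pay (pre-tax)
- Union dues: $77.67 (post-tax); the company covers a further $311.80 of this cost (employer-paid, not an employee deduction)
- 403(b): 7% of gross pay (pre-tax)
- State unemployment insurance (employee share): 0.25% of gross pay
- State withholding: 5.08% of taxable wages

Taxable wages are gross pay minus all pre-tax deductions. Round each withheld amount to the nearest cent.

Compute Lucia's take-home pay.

$734.29

403(b): $1,481.77 × 0.07 = $103.72
401(k): $1,481.77 × 0.0845 = $125.21
Pre-tax total = $103.72 + $125.21 = $228.93
Taxable wages = $1,481.77 − $228.93 = $1,252.84
State withholding: $1,252.84 × 0.0508 = $63.64
Federal withholding: $1,252.84 × 0.213 = $266.85
State unemployment insurance (employee share): $1,481.77 × 0.0025 = $3.70
Social Security (OASDI): $1,481.77 × 0.072 = $106.69
Union dues: $77.67
(Employer's $311.80 toward union dues is not withheld from the employee.)
Total deductions = $103.72 + $125.21 + $63.64 + $266.85 + $3.70 + $106.69 + $77.67 = $747.48
Net pay = $1,481.77 − $747.48 = $734.29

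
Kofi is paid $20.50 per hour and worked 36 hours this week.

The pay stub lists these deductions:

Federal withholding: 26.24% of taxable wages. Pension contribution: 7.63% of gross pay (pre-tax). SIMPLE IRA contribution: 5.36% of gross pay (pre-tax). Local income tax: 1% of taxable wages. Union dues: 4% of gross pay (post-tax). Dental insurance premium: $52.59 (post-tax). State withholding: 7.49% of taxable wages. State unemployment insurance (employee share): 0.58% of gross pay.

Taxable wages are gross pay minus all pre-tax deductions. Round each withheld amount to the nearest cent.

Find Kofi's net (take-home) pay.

$332.73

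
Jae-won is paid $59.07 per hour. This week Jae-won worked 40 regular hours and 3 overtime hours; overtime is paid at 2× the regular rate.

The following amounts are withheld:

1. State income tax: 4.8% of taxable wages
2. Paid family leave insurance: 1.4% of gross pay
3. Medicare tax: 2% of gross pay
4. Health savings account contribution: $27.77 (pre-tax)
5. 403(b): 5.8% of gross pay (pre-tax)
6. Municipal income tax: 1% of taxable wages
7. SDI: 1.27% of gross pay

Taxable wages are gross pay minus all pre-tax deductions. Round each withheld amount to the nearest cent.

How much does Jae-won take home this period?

$2,258.11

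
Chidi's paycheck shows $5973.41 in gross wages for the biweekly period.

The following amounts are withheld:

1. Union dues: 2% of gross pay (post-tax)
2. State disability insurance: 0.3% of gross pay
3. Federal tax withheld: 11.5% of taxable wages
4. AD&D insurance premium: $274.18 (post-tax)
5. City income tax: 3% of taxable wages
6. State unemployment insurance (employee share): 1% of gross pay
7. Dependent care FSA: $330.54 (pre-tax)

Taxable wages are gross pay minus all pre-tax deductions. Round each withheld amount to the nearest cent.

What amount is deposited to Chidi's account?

Dependent care FSA: $330.54
Taxable wages = $5973.41 − $330.54 = $5642.87
City income tax: $5642.87 × 0.03 = $169.29
Federal tax withheld: $5642.87 × 0.115 = $648.93
State disability insurance: $5973.41 × 0.003 = $17.92
State unemployment insurance (employee share): $5973.41 × 0.01 = $59.73
AD&D insurance premium: $274.18
Union dues: $5973.41 × 0.02 = $119.47
Total deductions = $330.54 + $169.29 + $648.93 + $17.92 + $59.73 + $274.18 + $119.47 = $1620.06
Net pay = $5973.41 − $1620.06 = $4353.35

$4353.35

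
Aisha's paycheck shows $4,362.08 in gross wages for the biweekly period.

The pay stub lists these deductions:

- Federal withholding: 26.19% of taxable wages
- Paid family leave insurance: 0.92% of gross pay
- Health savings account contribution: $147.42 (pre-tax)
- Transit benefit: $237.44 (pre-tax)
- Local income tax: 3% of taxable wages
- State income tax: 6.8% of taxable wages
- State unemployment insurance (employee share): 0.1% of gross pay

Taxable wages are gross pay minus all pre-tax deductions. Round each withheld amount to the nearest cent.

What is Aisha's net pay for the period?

$2,501.33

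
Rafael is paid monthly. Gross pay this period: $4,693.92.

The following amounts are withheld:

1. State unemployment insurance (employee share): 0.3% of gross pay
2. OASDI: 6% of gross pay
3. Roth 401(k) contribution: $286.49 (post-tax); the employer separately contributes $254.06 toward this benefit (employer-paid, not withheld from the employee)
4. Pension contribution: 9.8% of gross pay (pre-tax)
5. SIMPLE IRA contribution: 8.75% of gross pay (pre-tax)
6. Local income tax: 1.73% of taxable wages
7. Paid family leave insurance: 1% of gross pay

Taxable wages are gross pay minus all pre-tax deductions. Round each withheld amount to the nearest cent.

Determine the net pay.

$3,127.91

Pension contribution: $4,693.92 × 0.098 = $460.00
SIMPLE IRA contribution: $4,693.92 × 0.0875 = $410.72
Pre-tax total = $460.00 + $410.72 = $870.72
Taxable wages = $4,693.92 − $870.72 = $3,823.20
Local income tax: $3,823.20 × 0.0173 = $66.14
OASDI: $4,693.92 × 0.06 = $281.64
Paid family leave insurance: $4,693.92 × 0.01 = $46.94
State unemployment insurance (employee share): $4,693.92 × 0.003 = $14.08
Roth 401(k) contribution: $286.49
(Employer's $254.06 toward Roth 401(k) contribution is not withheld from the employee.)
Total deductions = $460.00 + $410.72 + $66.14 + $281.64 + $46.94 + $14.08 + $286.49 = $1,566.01
Net pay = $4,693.92 − $1,566.01 = $3,127.91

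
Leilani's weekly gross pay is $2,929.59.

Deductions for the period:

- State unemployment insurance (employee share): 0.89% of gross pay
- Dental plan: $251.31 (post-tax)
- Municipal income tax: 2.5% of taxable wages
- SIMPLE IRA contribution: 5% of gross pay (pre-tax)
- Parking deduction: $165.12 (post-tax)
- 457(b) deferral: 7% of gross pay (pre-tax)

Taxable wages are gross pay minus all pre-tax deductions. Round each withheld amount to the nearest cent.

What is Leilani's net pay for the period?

SIMPLE IRA contribution: $2,929.59 × 0.05 = $146.48
457(b) deferral: $2,929.59 × 0.07 = $205.07
Pre-tax total = $146.48 + $205.07 = $351.55
Taxable wages = $2,929.59 − $351.55 = $2,578.04
Municipal income tax: $2,578.04 × 0.025 = $64.45
State unemployment insurance (employee share): $2,929.59 × 0.0089 = $26.07
Dental plan: $251.31
Parking deduction: $165.12
Total deductions = $146.48 + $205.07 + $64.45 + $26.07 + $251.31 + $165.12 = $858.50
Net pay = $2,929.59 − $858.50 = $2,071.09

$2,071.09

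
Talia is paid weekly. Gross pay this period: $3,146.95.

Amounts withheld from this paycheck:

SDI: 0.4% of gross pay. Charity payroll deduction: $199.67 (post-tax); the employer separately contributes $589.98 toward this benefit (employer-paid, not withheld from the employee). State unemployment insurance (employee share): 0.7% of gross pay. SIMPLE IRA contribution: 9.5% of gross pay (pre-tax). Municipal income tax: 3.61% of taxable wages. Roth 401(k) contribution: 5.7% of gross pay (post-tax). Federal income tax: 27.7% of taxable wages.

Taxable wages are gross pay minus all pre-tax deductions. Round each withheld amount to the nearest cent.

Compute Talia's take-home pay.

$1,542.62

SIMPLE IRA contribution: $3,146.95 × 0.095 = $298.96
Taxable wages = $3,146.95 − $298.96 = $2,847.99
Municipal income tax: $2,847.99 × 0.0361 = $102.81
Federal income tax: $2,847.99 × 0.277 = $788.89
State unemployment insurance (employee share): $3,146.95 × 0.007 = $22.03
SDI: $3,146.95 × 0.004 = $12.59
Charity payroll deduction: $199.67
Roth 401(k) contribution: $3,146.95 × 0.057 = $179.38
(Employer's $589.98 toward charity payroll deduction is not withheld from the employee.)
Total deductions = $298.96 + $102.81 + $788.89 + $22.03 + $12.59 + $199.67 + $179.38 = $1,604.33
Net pay = $3,146.95 − $1,604.33 = $1,542.62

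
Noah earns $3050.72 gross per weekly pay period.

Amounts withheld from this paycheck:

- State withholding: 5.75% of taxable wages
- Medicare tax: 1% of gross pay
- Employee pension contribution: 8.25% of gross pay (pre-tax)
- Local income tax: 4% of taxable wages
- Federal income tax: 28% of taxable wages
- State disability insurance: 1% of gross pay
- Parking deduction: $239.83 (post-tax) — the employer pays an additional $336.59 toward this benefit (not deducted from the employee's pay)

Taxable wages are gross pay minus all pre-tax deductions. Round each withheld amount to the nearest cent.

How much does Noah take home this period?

$1441.56

Employee pension contribution: $3050.72 × 0.0825 = $251.68
Taxable wages = $3050.72 − $251.68 = $2799.04
State withholding: $2799.04 × 0.0575 = $160.94
Federal income tax: $2799.04 × 0.28 = $783.73
Local income tax: $2799.04 × 0.04 = $111.96
State disability insurance: $3050.72 × 0.01 = $30.51
Medicare tax: $3050.72 × 0.01 = $30.51
Parking deduction: $239.83
(Employer's $336.59 toward parking deduction is not withheld from the employee.)
Total deductions = $251.68 + $160.94 + $783.73 + $111.96 + $30.51 + $30.51 + $239.83 = $1609.16
Net pay = $3050.72 − $1609.16 = $1441.56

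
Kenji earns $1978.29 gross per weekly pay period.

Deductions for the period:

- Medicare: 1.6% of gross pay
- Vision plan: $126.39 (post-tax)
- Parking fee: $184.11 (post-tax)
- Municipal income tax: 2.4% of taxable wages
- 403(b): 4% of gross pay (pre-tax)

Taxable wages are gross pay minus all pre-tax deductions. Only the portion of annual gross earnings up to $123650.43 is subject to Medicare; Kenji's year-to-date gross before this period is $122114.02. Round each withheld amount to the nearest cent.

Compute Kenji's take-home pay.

$1518.50

403(b): $1978.29 × 0.04 = $79.13
Taxable wages = $1978.29 − $79.13 = $1899.16
Municipal income tax: $1899.16 × 0.024 = $45.58
Medicare: only $123650.43 − $122114.02 = $1536.41 of this check is subject → $1536.41 × 0.016 = $24.58
Parking fee: $184.11
Vision plan: $126.39
Total deductions = $79.13 + $45.58 + $24.58 + $184.11 + $126.39 = $459.79
Net pay = $1978.29 − $459.79 = $1518.50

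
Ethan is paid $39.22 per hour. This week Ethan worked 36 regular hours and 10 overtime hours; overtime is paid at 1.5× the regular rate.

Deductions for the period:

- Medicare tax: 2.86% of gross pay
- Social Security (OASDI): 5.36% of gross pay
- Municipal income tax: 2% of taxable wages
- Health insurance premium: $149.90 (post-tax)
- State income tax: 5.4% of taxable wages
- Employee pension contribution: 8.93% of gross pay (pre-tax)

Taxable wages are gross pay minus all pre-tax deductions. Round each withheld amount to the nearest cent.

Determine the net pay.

$1,372.48

Regular pay: 36 × $39.22 = $1,411.92
Overtime pay: 10 × $39.22 × 1.5 = $588.30
Gross pay = $1,411.92 + $588.30 = $2,000.22
Employee pension contribution: $2,000.22 × 0.0893 = $178.62
Taxable wages = $2,000.22 − $178.62 = $1,821.60
State income tax: $1,821.60 × 0.054 = $98.37
Municipal income tax: $1,821.60 × 0.02 = $36.43
Medicare tax: $2,000.22 × 0.0286 = $57.21
Social Security (OASDI): $2,000.22 × 0.0536 = $107.21
Health insurance premium: $149.90
Total deductions = $178.62 + $98.37 + $36.43 + $57.21 + $107.21 + $149.90 = $627.74
Net pay = $2,000.22 − $627.74 = $1,372.48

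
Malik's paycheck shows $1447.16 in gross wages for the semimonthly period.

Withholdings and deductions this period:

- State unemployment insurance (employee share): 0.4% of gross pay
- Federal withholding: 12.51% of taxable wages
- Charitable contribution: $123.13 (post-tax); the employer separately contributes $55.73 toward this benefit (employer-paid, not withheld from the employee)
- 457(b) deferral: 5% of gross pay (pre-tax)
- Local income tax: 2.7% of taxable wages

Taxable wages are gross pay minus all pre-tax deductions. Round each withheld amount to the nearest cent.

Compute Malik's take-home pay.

$1036.77

457(b) deferral: $1447.16 × 0.05 = $72.36
Taxable wages = $1447.16 − $72.36 = $1374.80
Federal withholding: $1374.80 × 0.1251 = $171.99
Local income tax: $1374.80 × 0.027 = $37.12
State unemployment insurance (employee share): $1447.16 × 0.004 = $5.79
Charitable contribution: $123.13
(Employer's $55.73 toward charitable contribution is not withheld from the employee.)
Total deductions = $72.36 + $171.99 + $37.12 + $5.79 + $123.13 = $410.39
Net pay = $1447.16 − $410.39 = $1036.77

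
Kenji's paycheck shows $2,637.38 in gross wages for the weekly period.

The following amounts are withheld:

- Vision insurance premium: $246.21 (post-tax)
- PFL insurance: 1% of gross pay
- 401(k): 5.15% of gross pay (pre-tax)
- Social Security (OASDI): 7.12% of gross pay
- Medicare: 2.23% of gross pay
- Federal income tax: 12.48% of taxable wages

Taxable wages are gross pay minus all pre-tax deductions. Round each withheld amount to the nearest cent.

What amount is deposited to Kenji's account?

401(k): $2,637.38 × 0.0515 = $135.83
Taxable wages = $2,637.38 − $135.83 = $2,501.55
Federal income tax: $2,501.55 × 0.1248 = $312.19
Medicare: $2,637.38 × 0.0223 = $58.81
Social Security (OASDI): $2,637.38 × 0.0712 = $187.78
PFL insurance: $2,637.38 × 0.01 = $26.37
Vision insurance premium: $246.21
Total deductions = $135.83 + $312.19 + $58.81 + $187.78 + $26.37 + $246.21 = $967.19
Net pay = $2,637.38 − $967.19 = $1,670.19

$1,670.19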